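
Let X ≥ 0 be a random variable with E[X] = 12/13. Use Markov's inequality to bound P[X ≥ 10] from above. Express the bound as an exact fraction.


μ = E[X] = 12/13, a = 10.
Markov: P[X ≥ 10] ≤ μ/a = (12/13)/10 = 6/65.
Numerically: ≈ 0.0923.
(Since a = 10 > μ = 0.9231, the bound 6/65 is < 1 and informative.)

P[X ≥ 10] ≤ 6/65 ≈ 0.0923.


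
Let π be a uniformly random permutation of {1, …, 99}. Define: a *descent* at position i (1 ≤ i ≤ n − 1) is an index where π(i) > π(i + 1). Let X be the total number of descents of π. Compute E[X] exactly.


Write X = Σ X_I over i = 1, …, 98, with X_I the indicator of one descent.
There are 98 indicators.
For each fixed i, the pair (π(i), π(i+1)) is a uniformly random ordered pair of distinct values from {1, …, 99}; by symmetry P[π(i) > π(i+1)] = 1/2.
By linearity: E[X] = 98 · (1/2) = (99 − 1) · (1/2) = 49 ≈ 49.000000.

E[X] = 49 = 49.000000.


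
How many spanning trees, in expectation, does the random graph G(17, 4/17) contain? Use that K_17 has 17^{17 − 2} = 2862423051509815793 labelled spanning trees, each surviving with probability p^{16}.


K_17 has 17^{17 − 2} = 2862423051509815793 labelled spanning trees.
For each such spanning tree H, let X_H = 1 if all 16 edges of H are present in G. Then P[X_H = 1] = p^{16} = (4/17)^{16} = 4294967296/48661191875666868481.
By linearity: E[X] = Σ_H E[X_H] = 2862423051509815793 · p^{16} = 2862423051509815793 · 4294967296/48661191875666868481 = 4294967296/17.
Numerically: E[X] ≈ 2.52645e+08.

E[X] = 2862423051509815793 · (4/17)^{16} = 4294967296/17 ≈ 2.52645e+08.


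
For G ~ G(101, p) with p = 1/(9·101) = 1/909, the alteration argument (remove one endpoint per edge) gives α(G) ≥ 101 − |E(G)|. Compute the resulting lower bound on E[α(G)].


E[|E(G)|] = C(101, 2)·p = 5050 · (1/909) = 50/9.
E[α(G)] ≥ n − E[|E(G)|] = 101 − 50/9 = 859/9.
Numerically: ≈ 95.44444.
(This is only a lower bound; the true E[α(G)] may be larger.)

E[α(G)] ≥ 859/9 ≈ 95.44444.


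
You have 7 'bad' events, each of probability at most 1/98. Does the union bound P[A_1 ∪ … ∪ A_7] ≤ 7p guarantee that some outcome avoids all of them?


Union bound: P[∪_{i=1}^{7} A_i] ≤ Σ_i P[A_i] ≤ 7·p = 7·(1/98) = 1/14.
Numerically: 1/14 ≈ 0.071429.
Is 1/14 < 1? YES.
Since P[∪ A_i] ≤ 1/14 < 1, the complement has P[∩ A_i^c] ≥ 1 − 1/14 = 13/14 > 0, so some outcome avoids every A_i.

7·p = 1/14 ≈ 0.071429; existence CERTIFIED by the union bound.


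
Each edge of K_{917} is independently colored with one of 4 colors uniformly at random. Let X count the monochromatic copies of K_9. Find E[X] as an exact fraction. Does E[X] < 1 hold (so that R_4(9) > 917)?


E[X] = C(917, 9) · 4^{1 − 36} = 1214670081818390006810 · 4^{−35} = 1214670081818390006810/1180591620717411303424.
As a reduced fraction: E[X] = 607335040909195003405/590295810358705651712 ≈ 1.029.
Is E[X] < 1? NO.
Since E[X] ≥ 1, the first-moment bound is inconclusive at n = 917; it does NOT by itself certify R_4(9) > 917.

E[X] = 607335040909195003405/590295810358705651712 ≈ 1.029; E[X] ≥ 1; first-moment method inconclusive here.


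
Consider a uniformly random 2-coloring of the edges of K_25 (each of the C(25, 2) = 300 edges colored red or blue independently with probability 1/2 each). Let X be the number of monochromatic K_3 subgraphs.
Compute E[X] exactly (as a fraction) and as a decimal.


Let X = Σ_S X_S over the C(25, 3) = 2300 subsets S of size 3, where X_S = 1 if the K_3 on S is monochromatic.
For a fixed S, the K_3 on S has C(3, 2) = 3 edges. P[all 3 edges red] = (1/2)^3, and likewise for blue, so P[monochromatic] = 2·(1/2)^3 = 2^{1 − 3} = 1/4.
By linearity: E[X] = C(25, 3) · 2^{1 − 3} = 2300 · 1/4 = 575.
Numerically: E[X] ≈ 575.0000.

E[X] = C(25,3)·2^(1−C(3,2)) = 575 ≈ 575.0000.


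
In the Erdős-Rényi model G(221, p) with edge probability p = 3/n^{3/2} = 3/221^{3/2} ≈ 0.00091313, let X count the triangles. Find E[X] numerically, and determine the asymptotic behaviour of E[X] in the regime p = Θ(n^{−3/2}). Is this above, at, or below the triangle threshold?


Number of potential triangles: C(221, 3) = 1774630.
Each occurs with probability p³ ≈ (0.00091313)³ ≈ 7.6137486e-10.
By linearity: E[X] = C(221, 3)·p³ ≈ 1774630 · 7.6137486e-10 ≈ 0.00135.
Since α = 3/2 > 1, p = c/n^{3/2} = o(1/n) is below the triangle threshold p ~ 1/n. Asymptotically E[X] ~ (c³/6)·n^{3(1−α)} = (3³/6)·n^{-1.5} → 0, so by Markov's inequality G has no triangles w.h.p.

E[X] ≈ 0.00135; in regime p = Θ(1/n^{3/2}) E[X] tends to 0 (below the triangle threshold p ~ 1/n).


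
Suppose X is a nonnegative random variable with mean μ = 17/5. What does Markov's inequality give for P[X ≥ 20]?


μ = E[X] = 17/5, a = 20.
Markov: P[X ≥ 20] ≤ μ/a = (17/5)/20 = 17/100.
Numerically: ≈ 0.170000.
(Since a = 20 > μ = 3.400000, the bound 17/100 is < 1 and informative.)

P[X ≥ 20] ≤ 17/100 ≈ 0.170000.


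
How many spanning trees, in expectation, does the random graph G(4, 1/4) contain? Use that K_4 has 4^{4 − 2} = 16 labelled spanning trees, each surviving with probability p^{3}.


K_4 has 4^{4 − 2} = 16 labelled spanning trees.
For each such spanning tree H, let X_H = 1 if all 3 edges of H are present in G. Then P[X_H = 1] = p^{3} = (1/4)^{3} = 1/64.
By linearity: E[X] = Σ_H E[X_H] = 16 · p^{3} = 16 · 1/64 = 1/4.
Numerically: E[X] ≈ 0.25.

E[X] = 16 · (1/4)^{3} = 1/4 ≈ 0.25.


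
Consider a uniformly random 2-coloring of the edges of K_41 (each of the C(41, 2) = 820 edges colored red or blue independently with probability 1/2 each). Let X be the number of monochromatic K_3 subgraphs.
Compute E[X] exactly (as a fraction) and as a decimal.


Let X = Σ_S X_S over the C(41, 3) = 10660 subsets S of size 3, where X_S = 1 if the K_3 on S is monochromatic.
For a fixed S, the K_3 on S has C(3, 2) = 3 edges. P[all 3 edges red] = (1/2)^3, and likewise for blue, so P[monochromatic] = 2·(1/2)^3 = 2^{1 − 3} = 1/4.
By linearity of expectation: E[X] = C(41, 3) · 2^{1 − 3} = 10660 · 1/4 = 2665.
Numerically: E[X] ≈ 2665.000000.

E[X] = C(41,3)·2^(1−C(3,2)) = 2665 ≈ 2665.000000.


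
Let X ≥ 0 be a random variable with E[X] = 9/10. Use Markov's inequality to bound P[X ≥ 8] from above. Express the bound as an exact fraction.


μ = E[X] = 9/10, a = 8.
Markov: P[X ≥ 8] ≤ μ/a = (9/10)/8 = 9/80.
Numerically: ≈ 0.1125.
(Since a = 8 > μ = 0.9000, the bound 9/80 is < 1 and informative.)

P[X ≥ 8] ≤ 9/80 ≈ 0.1125.


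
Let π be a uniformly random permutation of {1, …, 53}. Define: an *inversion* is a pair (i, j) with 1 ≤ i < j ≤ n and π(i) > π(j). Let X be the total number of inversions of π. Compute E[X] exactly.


Write X = Σ X_I over the C(53, 2) = 1378 pairs i < j, with X_I the indicator of one inversion.
There are 1378 indicators.
For each fixed pair i < j, the values π(i) and π(j) are two distinct elements of {1, …, 53} in uniformly random order; by symmetry P[π(i) > π(j)] = 1/2.
By linearity: E[X] = 1378 · (1/2) = C(53, 2) · (1/2) = 1378/2 = 689 ≈ 689.00000.

E[X] = 689 = 689.00000.


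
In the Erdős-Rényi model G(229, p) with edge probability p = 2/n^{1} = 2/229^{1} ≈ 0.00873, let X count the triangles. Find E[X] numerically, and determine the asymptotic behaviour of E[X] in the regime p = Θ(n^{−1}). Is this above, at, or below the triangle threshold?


Number of potential triangles: C(229, 3) = 1975354.
Each occurs with probability p³ ≈ (0.00873)³ ≈ 6.66168e-07.
By linearity: E[X] = C(229, 3)·p³ ≈ 1975354 · 6.66168e-07 ≈ 1.316.
Here α = 1, so p = 2/n is exactly at the triangle threshold p ~ 1/n. Asymptotically E[X] → c³/6 = 2³/6 = 4/3 ≈ 1.333, a bounded constant. In this regime the triangle count is asymptotically Poisson(c³/6).

E[X] ≈ 1.316; in regime p = Θ(1/n^{1}) E[X] stays bounded (at the triangle threshold p ~ 1/n).


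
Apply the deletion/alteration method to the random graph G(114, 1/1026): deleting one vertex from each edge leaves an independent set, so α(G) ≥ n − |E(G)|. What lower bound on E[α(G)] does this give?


E[|E(G)|] = C(114, 2)·p = 6441 · (1/1026) = 113/18.
E[α(G)] ≥ n − E[|E(G)|] = 114 − 113/18 = 1939/18.
Numerically: ≈ 107.7222.
(This is only a lower bound; the true E[α(G)] may be larger.)

E[α(G)] ≥ 1939/18 ≈ 107.7222.


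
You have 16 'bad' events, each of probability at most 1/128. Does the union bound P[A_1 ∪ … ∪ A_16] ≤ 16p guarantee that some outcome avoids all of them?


Union bound: P[∪_{i=1}^{16} A_i] ≤ Σ_i P[A_i] ≤ 16·p = 16·(1/128) = 1/8.
Numerically: 1/8 ≈ 0.125000.
Is 1/8 < 1? YES.
Since P[∪ A_i] ≤ 1/8 < 1, the complement has P[∩ A_i^c] ≥ 1 − 1/8 = 7/8 > 0, so some outcome avoids every A_i.

16·p = 1/8 ≈ 0.125000; existence CERTIFIED by the union bound.


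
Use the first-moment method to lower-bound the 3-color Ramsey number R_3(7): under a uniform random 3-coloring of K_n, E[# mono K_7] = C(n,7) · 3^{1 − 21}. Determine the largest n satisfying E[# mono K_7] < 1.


We need C(n, 7) · 3^{1 − 21} < 1, i.e. C(n, 7) < 3^{21 − 1} = 3486784401.
Check values of n near the boundary:
  n = 78: C(78, 7) = 2641902120; 2641902120 < 3486784401? YES
  n = 79: C(79, 7) = 2898753715; 2898753715 < 3486784401? YES
  n = 80: C(80, 7) = 3176716400; 3176716400 < 3486784401? YES
  n = 81: C(81, 7) = 3477216600; 3477216600 < 3486784401? YES
  n = 82: C(82, 7) = 3801756816; 3801756816 < 3486784401? NO
  n = 83: C(83, 7) = 4151918628; 4151918628 < 3486784401? NO
The largest n with C(n, 7) < 3486784401 is n = 81 (where E[X] = 42928600/43046721 ≈ 0.9973). Hence R_3(7) > 81, i.e. R_3(7) ≥ 82.

Largest n = 81; hence R_3(7) > 81.


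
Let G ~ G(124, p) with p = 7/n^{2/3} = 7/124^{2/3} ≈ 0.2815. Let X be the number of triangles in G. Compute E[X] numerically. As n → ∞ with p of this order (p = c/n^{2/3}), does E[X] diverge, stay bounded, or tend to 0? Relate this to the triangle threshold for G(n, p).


Number of potential triangles: C(124, 3) = 310124.
Each occurs with probability p³ ≈ (0.2815)³ ≈ 2.230749e-02.
By linearity: E[X] = C(124, 3)·p³ ≈ 310124 · 2.230749e-02 ≈ 6918.0887.
Since α = 2/3 < 1, p = c/n^{2/3} ≫ 1/n is above the triangle threshold p ~ 1/n. Asymptotically E[X] ~ (c³/6)·n^{3(1−α)} = (7³/6)·n^{1} → ∞; triangles are abundant w.h.p.

E[X] ≈ 6918.0887; in regime p = Θ(1/n^{2/3}) E[X] diverges (above the triangle threshold p ~ 1/n).


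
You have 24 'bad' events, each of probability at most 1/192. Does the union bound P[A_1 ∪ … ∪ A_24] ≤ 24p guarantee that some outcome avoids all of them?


Union bound: P[∪_{i=1}^{24} A_i] ≤ Σ_i P[A_i] ≤ 24·p = 24·(1/192) = 1/8.
Numerically: 1/8 ≈ 0.125.
Is 1/8 < 1? YES.
Since P[∪ A_i] ≤ 1/8 < 1, the complement has P[∩ A_i^c] ≥ 1 − 1/8 = 7/8 > 0, so some outcome avoids every A_i.

24·p = 1/8 ≈ 0.125; existence CERTIFIED by the union bound.


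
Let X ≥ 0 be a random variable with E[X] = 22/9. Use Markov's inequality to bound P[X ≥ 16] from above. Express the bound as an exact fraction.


μ = E[X] = 22/9, a = 16.
Markov: P[X ≥ 16] ≤ μ/a = (22/9)/16 = 11/72.
Numerically: ≈ 0.152778.
(Since a = 16 > μ = 2.444444, the bound 11/72 is < 1 and informative.)

P[X ≥ 16] ≤ 11/72 ≈ 0.152778.


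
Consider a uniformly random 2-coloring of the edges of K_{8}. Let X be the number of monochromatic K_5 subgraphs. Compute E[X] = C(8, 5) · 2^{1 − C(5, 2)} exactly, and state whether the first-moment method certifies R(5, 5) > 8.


E[X] = C(8, 5) · 2^{1 − 10} = 56 · 2^{−9} = 56/512.
As a reduced fraction: E[X] = 7/64 ≈ 0.1094.
Is E[X] < 1? YES.
Since E[X] < 1, there exists a 2-coloring of K_{8} with no monochromatic K_5; hence R(5, 5) > 8.

E[X] = 7/64 ≈ 0.1094; E[X] < 1, so R(5, 5) > 8.


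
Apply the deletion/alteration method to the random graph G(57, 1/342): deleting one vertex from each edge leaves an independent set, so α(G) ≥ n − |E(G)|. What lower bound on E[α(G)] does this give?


E[|E(G)|] = C(57, 2)·p = 1596 · (1/342) = 14/3.
E[α(G)] ≥ n − E[|E(G)|] = 57 − 14/3 = 157/3.
Numerically: ≈ 52.333333.
(This is only a lower bound; the true E[α(G)] may be larger.)

E[α(G)] ≥ 157/3 ≈ 52.333333.


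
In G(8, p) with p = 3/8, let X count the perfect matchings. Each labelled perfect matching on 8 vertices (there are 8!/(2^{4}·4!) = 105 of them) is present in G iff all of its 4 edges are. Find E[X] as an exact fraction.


K_8 has 8!/(2^{4}·4!) = 105 labelled perfect matchings.
For each such perfect matching H, let X_H = 1 if all 4 edges of H are present in G. Then P[X_H = 1] = p^{4} = (3/8)^{4} = 81/4096.
By linearity of expectation: E[X] = Σ_H E[X_H] = 105 · p^{4} = 105 · 81/4096 = 8505/4096.
Numerically: E[X] ≈ 2.076.

E[X] = 105 · (3/8)^{4} = 8505/4096 ≈ 2.076.


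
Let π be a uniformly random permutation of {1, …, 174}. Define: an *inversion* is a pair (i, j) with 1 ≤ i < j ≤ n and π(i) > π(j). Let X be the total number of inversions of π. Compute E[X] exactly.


Write X = Σ X_I over the C(174, 2) = 15051 pairs i < j, with X_I the indicator of one inversion.
There are 15051 indicators.
For each fixed pair i < j, the values π(i) and π(j) are two distinct elements of {1, …, 174} in uniformly random order; by symmetry P[π(i) > π(j)] = 1/2.
By linearity: E[X] = 15051 · (1/2) = C(174, 2) · (1/2) = 15051/2 = 15051/2 ≈ 7525.500000.

E[X] = 15051/2 = 7525.500000.


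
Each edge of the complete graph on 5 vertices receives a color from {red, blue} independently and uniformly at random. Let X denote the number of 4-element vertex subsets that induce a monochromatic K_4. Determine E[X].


Let X = Σ_S X_S over the C(5, 4) = 5 subsets S of size 4, where X_S = 1 if the K_4 on S is monochromatic.
For a fixed S, the K_4 on S has C(4, 2) = 6 edges. P[all 6 edges red] = (1/2)^6, and likewise for blue, so P[monochromatic] = 2·(1/2)^6 = 2^{1 − 6} = 1/32.
By linearity of expectation: E[X] = C(5, 4) · 2^{1 − 6} = 5 · 1/32 = 5/32.
Numerically: E[X] ≈ 0.156.

E[X] = C(5,4)·2^(1−C(4,2)) = 5/32 ≈ 0.156.


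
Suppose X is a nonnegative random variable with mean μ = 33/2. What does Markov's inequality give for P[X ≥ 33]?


μ = E[X] = 33/2, a = 33.
Markov: P[X ≥ 33] ≤ μ/a = (33/2)/33 = 1/2.
Numerically: ≈ 0.50000.
(Since a = 33 > μ = 16.50000, the bound 1/2 is < 1 and informative.)

P[X ≥ 33] ≤ 1/2 ≈ 0.50000.


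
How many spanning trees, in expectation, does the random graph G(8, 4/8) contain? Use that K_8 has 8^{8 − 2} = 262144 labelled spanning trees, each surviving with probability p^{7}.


K_8 has 8^{8 − 2} = 262144 labelled spanning trees.
For each such spanning tree H, let X_H = 1 if all 7 edges of H are present in G. Then P[X_H = 1] = p^{7} = (1/2)^{7} = 1/128.
By linearity: E[X] = Σ_H E[X_H] = 262144 · p^{7} = 262144 · 1/128 = 2048.
Numerically: E[X] ≈ 2048.

E[X] = 262144 · (1/2)^{7} = 2048 ≈ 2048.


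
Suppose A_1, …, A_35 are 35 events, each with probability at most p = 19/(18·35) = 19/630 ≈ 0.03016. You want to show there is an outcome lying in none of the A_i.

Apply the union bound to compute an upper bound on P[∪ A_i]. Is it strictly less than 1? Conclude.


Union bound: P[∪_{i=1}^{35} A_i] ≤ Σ_i P[A_i] ≤ 35·p = 35·(19/630) = 19/18.
Numerically: 19/18 ≈ 1.05556.
Is 19/18 < 1? NO.
Since the bound 19/18 is ≥ 1, the union bound is uninformative here; it does NOT by itself certify existence.

35·p = 19/18 ≈ 1.05556; existence NOT certified by the union bound.


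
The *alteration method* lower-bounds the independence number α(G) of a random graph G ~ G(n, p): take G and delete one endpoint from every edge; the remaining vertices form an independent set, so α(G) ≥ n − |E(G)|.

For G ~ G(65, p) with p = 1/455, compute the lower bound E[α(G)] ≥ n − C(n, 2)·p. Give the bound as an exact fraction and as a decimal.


E[|E(G)|] = C(65, 2)·p = 2080 · (1/455) = 32/7.
E[α(G)] ≥ n − E[|E(G)|] = 65 − 32/7 = 423/7.
Numerically: ≈ 60.42857.
(This is only a lower bound; the true E[α(G)] may be larger.)

E[α(G)] ≥ 423/7 ≈ 60.42857.


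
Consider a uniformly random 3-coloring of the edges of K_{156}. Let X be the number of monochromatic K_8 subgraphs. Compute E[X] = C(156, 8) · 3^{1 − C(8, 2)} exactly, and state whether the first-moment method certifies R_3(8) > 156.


E[X] = C(156, 8) · 3^{1 − 28} = 7248464019225 · 3^{−27} = 7248464019225/7625597484987.
As a reduced fraction: E[X] = 805384891025/847288609443 ≈ 0.9505.
Is E[X] < 1? YES.
Since E[X] < 1, there exists a 3-coloring of K_{156} with no monochromatic K_8; hence R_3(8) > 156.

E[X] = 805384891025/847288609443 ≈ 0.9505; E[X] < 1, so R_3(8) > 156.


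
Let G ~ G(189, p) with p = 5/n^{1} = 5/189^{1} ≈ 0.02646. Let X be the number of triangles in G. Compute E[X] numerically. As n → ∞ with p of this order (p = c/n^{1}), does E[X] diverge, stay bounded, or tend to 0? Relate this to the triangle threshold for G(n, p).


Number of potential triangles: C(189, 3) = 1107414.
Each occurs with probability p³ ≈ (0.02646)³ ≈ 1.851504e-05.
By linearity: E[X] = C(189, 3)·p³ ≈ 1107414 · 1.851504e-05 ≈ 20.5038.
Here α = 1, so p = 5/n is exactly at the triangle threshold p ~ 1/n. Asymptotically E[X] → c³/6 = 5³/6 = 125/6 ≈ 20.8333, a bounded constant. In this regime the triangle count is asymptotically Poisson(c³/6).

E[X] ≈ 20.5038; in regime p = Θ(1/n^{1}) E[X] stays bounded (at the triangle threshold p ~ 1/n).


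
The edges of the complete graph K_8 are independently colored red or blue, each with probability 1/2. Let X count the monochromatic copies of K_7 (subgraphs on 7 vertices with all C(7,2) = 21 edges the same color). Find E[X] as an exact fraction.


Let X = Σ_S X_S over the C(8, 7) = 8 subsets S of size 7, where X_S = 1 if the K_7 on S is monochromatic.
For a fixed S, the K_7 on S has C(7, 2) = 21 edges. P[all 21 edges red] = (1/2)^21, and likewise for blue, so P[monochromatic] = 2·(1/2)^21 = 2^{1 − 21} = 1/1048576.
Summing: E[X] = C(8, 7) · 2^{1 − 21} = 8 · 1/1048576 = 1/131072.
Numerically: E[X] ≈ 0.00001.

E[X] = C(8,7)·2^(1−C(7,2)) = 1/131072 ≈ 0.00001.


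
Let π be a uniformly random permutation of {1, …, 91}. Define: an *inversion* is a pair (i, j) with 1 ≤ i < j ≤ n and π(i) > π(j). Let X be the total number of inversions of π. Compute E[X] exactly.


Write X = Σ X_I over the C(91, 2) = 4095 pairs i < j, with X_I the indicator of one inversion.
There are 4095 indicators.
For each fixed pair i < j, the values π(i) and π(j) are two distinct elements of {1, …, 91} in uniformly random order; by symmetry P[π(i) > π(j)] = 1/2.
By linearity: E[X] = 4095 · (1/2) = C(91, 2) · (1/2) = 4095/2 = 4095/2 ≈ 2047.500.

E[X] = 4095/2 = 2047.500.


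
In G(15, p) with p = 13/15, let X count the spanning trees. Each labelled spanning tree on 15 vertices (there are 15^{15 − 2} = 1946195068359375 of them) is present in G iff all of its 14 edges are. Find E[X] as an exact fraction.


K_15 has 15^{15 − 2} = 1946195068359375 labelled spanning trees.
For each such spanning tree H, let X_H = 1 if all 14 edges of H are present in G. Then P[X_H = 1] = p^{14} = (13/15)^{14} = 3937376385699289/29192926025390625.
By linearity: E[X] = Σ_H E[X_H] = 1946195068359375 · p^{14} = 1946195068359375 · 3937376385699289/29192926025390625 = 3937376385699289/15.
Numerically: E[X] ≈ 2.62e+14.

E[X] = 1946195068359375 · (13/15)^{14} = 3937376385699289/15 ≈ 2.62e+14.


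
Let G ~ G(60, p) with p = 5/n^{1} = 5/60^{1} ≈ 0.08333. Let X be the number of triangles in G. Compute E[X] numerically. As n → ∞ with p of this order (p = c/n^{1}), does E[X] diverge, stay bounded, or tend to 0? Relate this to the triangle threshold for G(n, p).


Number of potential triangles: C(60, 3) = 34220.
Each occurs with probability p³ ≈ (0.08333)³ ≈ 5.787037e-04.
By linearity: E[X] = C(60, 3)·p³ ≈ 34220 · 5.787037e-04 ≈ 19.8032.
Here α = 1, so p = 5/n is exactly at the triangle threshold p ~ 1/n. Asymptotically E[X] → c³/6 = 5³/6 = 125/6 ≈ 20.8333, a bounded constant. In this regime the triangle count is asymptotically Poisson(c³/6).

E[X] ≈ 19.8032; in regime p = Θ(1/n^{1}) E[X] stays bounded (at the triangle threshold p ~ 1/n).


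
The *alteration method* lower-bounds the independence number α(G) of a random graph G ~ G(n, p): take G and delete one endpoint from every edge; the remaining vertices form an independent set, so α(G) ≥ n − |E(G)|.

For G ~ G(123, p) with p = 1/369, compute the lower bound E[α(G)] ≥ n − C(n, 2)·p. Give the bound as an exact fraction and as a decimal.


E[|E(G)|] = C(123, 2)·p = 7503 · (1/369) = 61/3.
E[α(G)] ≥ n − E[|E(G)|] = 123 − 61/3 = 308/3.
Numerically: ≈ 102.667.
(This is only a lower bound; the true E[α(G)] may be larger.)

E[α(G)] ≥ 308/3 ≈ 102.667.


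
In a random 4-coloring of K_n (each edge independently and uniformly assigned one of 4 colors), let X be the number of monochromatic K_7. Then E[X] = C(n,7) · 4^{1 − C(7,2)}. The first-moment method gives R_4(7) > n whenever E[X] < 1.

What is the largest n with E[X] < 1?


We need C(n, 7) · 4^{1 − 21} < 1, i.e. C(n, 7) < 4^{21 − 1} = 1099511627776.
Check values of n near the boundary:
  n = 178: C(178, 7) = 996867063280; 996867063280 < 1099511627776? YES
  n = 179: C(179, 7) = 1037437234460; 1037437234460 < 1099511627776? YES
  n = 180: C(180, 7) = 1079414463600; 1079414463600 < 1099511627776? YES
  n = 181: C(181, 7) = 1122839183400; 1122839183400 < 1099511627776? NO
  n = 182: C(182, 7) = 1167752750736; 1167752750736 < 1099511627776? NO
The largest n with C(n, 7) < 1099511627776 is n = 180 (where E[X] = 67463403975/68719476736 ≈ 0.9817217). Hence R_4(7) > 180, i.e. R_4(7) ≥ 181.

Largest n = 180; hence R_4(7) > 180.


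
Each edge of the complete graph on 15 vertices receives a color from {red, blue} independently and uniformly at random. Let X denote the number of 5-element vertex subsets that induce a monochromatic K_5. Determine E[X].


Let X = Σ_S X_S over the C(15, 5) = 3003 subsets S of size 5, where X_S = 1 if the K_5 on S is monochromatic.
For a fixed S, the K_5 on S has C(5, 2) = 10 edges. P[all 10 edges red] = (1/2)^10, and likewise for blue, so P[monochromatic] = 2·(1/2)^10 = 2^{1 − 10} = 1/512.
Summing: E[X] = C(15, 5) · 2^{1 − 10} = 3003 · 1/512 = 3003/512.
Numerically: E[X] ≈ 5.865234.

E[X] = C(15,5)·2^(1−C(5,2)) = 3003/512 ≈ 5.865234.


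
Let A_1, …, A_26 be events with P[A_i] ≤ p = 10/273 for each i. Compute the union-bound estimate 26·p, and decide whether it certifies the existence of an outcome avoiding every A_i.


Union bound: P[∪_{i=1}^{26} A_i] ≤ Σ_i P[A_i] ≤ 26·p = 26·(10/273) = 20/21.
Numerically: 20/21 ≈ 0.952381.
Is 20/21 < 1? YES.
Since P[∪ A_i] ≤ 20/21 < 1, the complement has P[∩ A_i^c] ≥ 1 − 20/21 = 1/21 > 0, so some outcome avoids every A_i.

26·p = 20/21 ≈ 0.952381; existence CERTIFIED by the union bound.


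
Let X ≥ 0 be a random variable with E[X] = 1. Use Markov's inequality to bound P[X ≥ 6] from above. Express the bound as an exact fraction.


μ = E[X] = 1, a = 6.
Markov: P[X ≥ 6] ≤ μ/a = (1)/6 = 1/6.
Numerically: ≈ 0.166667.
(Since a = 6 > μ = 1.000000, the bound 1/6 is < 1 and informative.)

P[X ≥ 6] ≤ 1/6 ≈ 0.166667.


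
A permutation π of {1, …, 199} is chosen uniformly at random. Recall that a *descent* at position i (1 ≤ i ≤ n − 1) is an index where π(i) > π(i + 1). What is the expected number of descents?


Write X = Σ X_I over i = 1, …, 198, with X_I the indicator of one descent.
There are 198 indicators.
For each fixed i, the pair (π(i), π(i+1)) is a uniformly random ordered pair of distinct values from {1, …, 199}; by symmetry P[π(i) > π(i+1)] = 1/2.
By linearity: E[X] = 198 · (1/2) = (199 − 1) · (1/2) = 99 ≈ 99.000000.

E[X] = 99 = 99.000000.


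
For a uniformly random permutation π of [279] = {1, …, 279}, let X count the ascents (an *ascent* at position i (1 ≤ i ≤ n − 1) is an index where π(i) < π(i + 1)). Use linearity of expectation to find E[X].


Write X = Σ X_I over i = 1, …, 278, with X_I the indicator of one ascent.
There are 278 indicators.
For each fixed i, the pair (π(i), π(i+1)) is a uniformly random ordered pair of distinct values from {1, …, 279}; by symmetry P[π(i) < π(i+1)] = 1/2.
By linearity: E[X] = 278 · (1/2) = (279 − 1) · (1/2) = 139 ≈ 139.000000.

E[X] = 139 = 139.000000.


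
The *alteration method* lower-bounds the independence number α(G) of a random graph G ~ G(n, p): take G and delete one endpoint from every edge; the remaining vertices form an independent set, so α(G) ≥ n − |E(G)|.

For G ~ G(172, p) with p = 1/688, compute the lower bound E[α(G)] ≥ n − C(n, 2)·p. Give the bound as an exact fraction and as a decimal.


E[|E(G)|] = C(172, 2)·p = 14706 · (1/688) = 171/8.
E[α(G)] ≥ n − E[|E(G)|] = 172 − 171/8 = 1205/8.
Numerically: ≈ 150.625.
(This is only a lower bound; the true E[α(G)] may be larger.)

E[α(G)] ≥ 1205/8 ≈ 150.625.


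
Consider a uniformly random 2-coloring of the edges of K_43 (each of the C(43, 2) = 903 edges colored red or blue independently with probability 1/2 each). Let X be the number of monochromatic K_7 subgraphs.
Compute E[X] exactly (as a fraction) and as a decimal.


Let X = Σ_S X_S over the C(43, 7) = 32224114 subsets S of size 7, where X_S = 1 if the K_7 on S is monochromatic.
For a fixed S, the K_7 on S has C(7, 2) = 21 edges. P[all 21 edges red] = (1/2)^21, and likewise for blue, so P[monochromatic] = 2·(1/2)^21 = 2^{1 − 21} = 1/1048576.
Summing: E[X] = C(43, 7) · 2^{1 − 21} = 32224114 · 1/1048576 = 16112057/524288.
Numerically: E[X] ≈ 30.73131.

E[X] = C(43,7)·2^(1−C(7,2)) = 16112057/524288 ≈ 30.73131.


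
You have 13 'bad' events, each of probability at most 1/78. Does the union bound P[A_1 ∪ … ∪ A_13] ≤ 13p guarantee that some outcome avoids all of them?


Union bound: P[∪_{i=1}^{13} A_i] ≤ Σ_i P[A_i] ≤ 13·p = 13·(1/78) = 1/6.
Numerically: 1/6 ≈ 0.166667.
Is 1/6 < 1? YES.
Since P[∪ A_i] ≤ 1/6 < 1, the complement has P[∩ A_i^c] ≥ 1 − 1/6 = 5/6 > 0, so some outcome avoids every A_i.

13·p = 1/6 ≈ 0.166667; existence CERTIFIED by the union bound.


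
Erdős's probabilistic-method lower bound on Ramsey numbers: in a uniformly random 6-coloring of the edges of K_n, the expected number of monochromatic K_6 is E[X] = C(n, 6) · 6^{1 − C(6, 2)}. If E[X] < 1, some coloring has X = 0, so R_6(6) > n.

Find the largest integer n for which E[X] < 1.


We need C(n, 6) · 6^{1 − 15} < 1, i.e. C(n, 6) < 6^{15 − 1} = 78364164096.
Check values of n near the boundary:
  n = 195: C(195, 6) = 70656049360; 70656049360 < 78364164096? YES
  n = 196: C(196, 6) = 72887293024; 72887293024 < 78364164096? YES
  n = 197: C(197, 6) = 75176946208; 75176946208 < 78364164096? YES
  n = 198: C(198, 6) = 77526225777; 77526225777 < 78364164096? YES
  n = 199: C(199, 6) = 79936367511; 79936367511 < 78364164096? NO
The largest n with C(n, 6) < 78364164096 is n = 198 (where E[X] = 25842075259/26121388032 ≈ 0.989307). Hence R_6(6) > 198, i.e. R_6(6) ≥ 199.

Largest n = 198; hence R_6(6) > 198.


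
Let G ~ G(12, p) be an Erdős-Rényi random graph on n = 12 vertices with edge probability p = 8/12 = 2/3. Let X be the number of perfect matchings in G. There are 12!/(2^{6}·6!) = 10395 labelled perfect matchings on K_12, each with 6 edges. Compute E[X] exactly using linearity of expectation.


K_12 has 12!/(2^{6}·6!) = 10395 labelled perfect matchings.
For each such perfect matching H, let X_H = 1 if all 6 edges of H are present in G. Then P[X_H = 1] = p^{6} = (2/3)^{6} = 64/729.
By linearity of expectation: E[X] = Σ_H E[X_H] = 10395 · p^{6} = 10395 · 64/729 = 24640/27.
Numerically: E[X] ≈ 912.593.

E[X] = 10395 · (2/3)^{6} = 24640/27 ≈ 912.593.


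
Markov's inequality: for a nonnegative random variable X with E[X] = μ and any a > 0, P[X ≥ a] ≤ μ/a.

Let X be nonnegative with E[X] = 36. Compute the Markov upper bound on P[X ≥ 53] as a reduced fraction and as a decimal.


μ = E[X] = 36, a = 53.
Markov: P[X ≥ 53] ≤ μ/a = (36)/53 = 36/53.
Numerically: ≈ 0.67925.
(Since a = 53 > μ = 36.00000, the bound 36/53 is < 1 and informative.)

P[X ≥ 53] ≤ 36/53 ≈ 0.67925.


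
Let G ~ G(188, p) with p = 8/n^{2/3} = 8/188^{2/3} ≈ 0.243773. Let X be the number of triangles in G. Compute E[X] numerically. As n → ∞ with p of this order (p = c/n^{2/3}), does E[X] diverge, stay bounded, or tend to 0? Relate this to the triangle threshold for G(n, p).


Number of potential triangles: C(188, 3) = 1089836.
Each occurs with probability p³ ≈ (0.243773)³ ≈ 1.44861928e-02.
By linearity: E[X] = C(188, 3)·p³ ≈ 1089836 · 1.44861928e-02 ≈ 15787.574468.
Since α = 2/3 < 1, p = c/n^{2/3} ≫ 1/n is above the triangle threshold p ~ 1/n. Asymptotically E[X] ~ (c³/6)·n^{3(1−α)} = (8³/6)·n^{1} → ∞; triangles are abundant w.h.p.

E[X] ≈ 15787.574468; in regime p = Θ(1/n^{2/3}) E[X] diverges (above the triangle threshold p ~ 1/n).


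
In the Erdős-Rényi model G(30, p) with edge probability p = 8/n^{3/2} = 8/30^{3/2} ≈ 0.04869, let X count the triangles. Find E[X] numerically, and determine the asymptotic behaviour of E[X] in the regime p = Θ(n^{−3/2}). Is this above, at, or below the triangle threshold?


Number of potential triangles: C(30, 3) = 4060.
Each occurs with probability p³ ≈ (0.04869)³ ≈ 1.154049e-04.
By linearity: E[X] = C(30, 3)·p³ ≈ 4060 · 1.154049e-04 ≈ 0.4685.
Since α = 3/2 > 1, p = c/n^{3/2} = o(1/n) is below the triangle threshold p ~ 1/n. Asymptotically E[X] ~ (c³/6)·n^{3(1−α)} = (8³/6)·n^{-1.5} → 0, so by Markov's inequality G has no triangles w.h.p.

E[X] ≈ 0.4685; in regime p = Θ(1/n^{3/2}) E[X] tends to 0 (below the triangle threshold p ~ 1/n).


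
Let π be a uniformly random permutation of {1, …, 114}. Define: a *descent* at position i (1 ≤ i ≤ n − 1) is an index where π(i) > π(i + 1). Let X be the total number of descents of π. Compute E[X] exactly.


Write X = Σ X_I over i = 1, …, 113, with X_I the indicator of one descent.
There are 113 indicators.
For each fixed i, the pair (π(i), π(i+1)) is a uniformly random ordered pair of distinct values from {1, …, 114}; by symmetry P[π(i) > π(i+1)] = 1/2.
By linearity: E[X] = 113 · (1/2) = (114 − 1) · (1/2) = 113/2 ≈ 56.500000.

E[X] = 113/2 = 56.500000.


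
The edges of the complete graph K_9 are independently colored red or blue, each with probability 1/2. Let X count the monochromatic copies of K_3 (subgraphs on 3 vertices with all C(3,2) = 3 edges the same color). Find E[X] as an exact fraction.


Let X = Σ_S X_S over the C(9, 3) = 84 subsets S of size 3, where X_S = 1 if the K_3 on S is monochromatic.
For a fixed S, the K_3 on S has C(3, 2) = 3 edges. P[all 3 edges red] = (1/2)^3, and likewise for blue, so P[monochromatic] = 2·(1/2)^3 = 2^{1 − 3} = 1/4.
By linearity of expectation: E[X] = C(9, 3) · 2^{1 − 3} = 84 · 1/4 = 21.
Numerically: E[X] ≈ 21.000000.

E[X] = C(9,3)·2^(1−C(3,2)) = 21 ≈ 21.000000.


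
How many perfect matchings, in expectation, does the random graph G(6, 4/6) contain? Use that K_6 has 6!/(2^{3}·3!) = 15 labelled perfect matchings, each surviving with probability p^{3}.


K_6 has 6!/(2^{3}·3!) = 15 labelled perfect matchings.
For each such perfect matching H, let X_H = 1 if all 3 edges of H are present in G. Then P[X_H = 1] = p^{3} = (2/3)^{3} = 8/27.
By linearity: E[X] = Σ_H E[X_H] = 15 · p^{3} = 15 · 8/27 = 40/9.
Numerically: E[X] ≈ 4.44444.

E[X] = 15 · (2/3)^{3} = 40/9 ≈ 4.44444.


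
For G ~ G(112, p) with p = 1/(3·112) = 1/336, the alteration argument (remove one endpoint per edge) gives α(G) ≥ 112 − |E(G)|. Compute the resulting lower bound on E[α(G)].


E[|E(G)|] = C(112, 2)·p = 6216 · (1/336) = 37/2.
E[α(G)] ≥ n − E[|E(G)|] = 112 − 37/2 = 187/2.
Numerically: ≈ 93.500000.
(This is only a lower bound; the true E[α(G)] may be larger.)

E[α(G)] ≥ 187/2 ≈ 93.500000.


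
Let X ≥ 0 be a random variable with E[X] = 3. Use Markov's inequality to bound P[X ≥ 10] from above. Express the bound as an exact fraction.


μ = E[X] = 3, a = 10.
Markov: P[X ≥ 10] ≤ μ/a = (3)/10 = 3/10.
Numerically: ≈ 0.300.
(Since a = 10 > μ = 3.000, the bound 3/10 is < 1 and informative.)

P[X ≥ 10] ≤ 3/10 ≈ 0.300.


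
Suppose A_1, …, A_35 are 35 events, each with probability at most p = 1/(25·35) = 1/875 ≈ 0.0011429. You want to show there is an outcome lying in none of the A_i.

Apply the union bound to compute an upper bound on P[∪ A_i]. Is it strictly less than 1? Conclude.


Union bound: P[∪_{i=1}^{35} A_i] ≤ Σ_i P[A_i] ≤ 35·p = 35·(1/875) = 1/25.
Numerically: 1/25 ≈ 0.0400000.
Is 1/25 < 1? YES.
Since P[∪ A_i] ≤ 1/25 < 1, the complement has P[∩ A_i^c] ≥ 1 − 1/25 = 24/25 > 0, so some outcome avoids every A_i.

35·p = 1/25 ≈ 0.0400000; existence CERTIFIED by the union bound.


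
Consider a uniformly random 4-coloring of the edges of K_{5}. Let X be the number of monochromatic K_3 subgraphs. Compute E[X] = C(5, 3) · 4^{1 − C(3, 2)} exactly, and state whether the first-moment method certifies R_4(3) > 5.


E[X] = C(5, 3) · 4^{1 − 3} = 10 · 4^{−2} = 10/16.
As a reduced fraction: E[X] = 5/8 ≈ 0.625000.
Is E[X] < 1? YES.
Since E[X] < 1, there exists a 4-coloring of K_{5} with no monochromatic K_3; hence R_4(3) > 5.

E[X] = 5/8 ≈ 0.625000; E[X] < 1, so R_4(3) > 5.


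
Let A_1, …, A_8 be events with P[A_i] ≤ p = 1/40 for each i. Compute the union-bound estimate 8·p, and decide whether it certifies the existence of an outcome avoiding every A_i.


Union bound: P[∪_{i=1}^{8} A_i] ≤ Σ_i P[A_i] ≤ 8·p = 8·(1/40) = 1/5.
Numerically: 1/5 ≈ 0.200.
Is 1/5 < 1? YES.
Since P[∪ A_i] ≤ 1/5 < 1, the complement has P[∩ A_i^c] ≥ 1 − 1/5 = 4/5 > 0, so some outcome avoids every A_i.

8·p = 1/5 ≈ 0.200; existence CERTIFIED by the union bound.


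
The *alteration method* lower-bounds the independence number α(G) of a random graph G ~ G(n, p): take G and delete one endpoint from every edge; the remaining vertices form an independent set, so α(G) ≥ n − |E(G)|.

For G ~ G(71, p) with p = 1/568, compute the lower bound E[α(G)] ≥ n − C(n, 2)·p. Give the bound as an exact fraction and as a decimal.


E[|E(G)|] = C(71, 2)·p = 2485 · (1/568) = 35/8.
E[α(G)] ≥ n − E[|E(G)|] = 71 − 35/8 = 533/8.
Numerically: ≈ 66.625000.
(This is only a lower bound; the true E[α(G)] may be larger.)

E[α(G)] ≥ 533/8 ≈ 66.625000.


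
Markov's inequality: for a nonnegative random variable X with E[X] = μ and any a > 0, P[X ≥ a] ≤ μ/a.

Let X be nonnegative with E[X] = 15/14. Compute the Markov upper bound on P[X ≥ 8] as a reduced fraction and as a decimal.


μ = E[X] = 15/14, a = 8.
Markov: P[X ≥ 8] ≤ μ/a = (15/14)/8 = 15/112.
Numerically: ≈ 0.133929.
(Since a = 8 > μ = 1.071429, the bound 15/112 is < 1 and informative.)

P[X ≥ 8] ≤ 15/112 ≈ 0.133929.


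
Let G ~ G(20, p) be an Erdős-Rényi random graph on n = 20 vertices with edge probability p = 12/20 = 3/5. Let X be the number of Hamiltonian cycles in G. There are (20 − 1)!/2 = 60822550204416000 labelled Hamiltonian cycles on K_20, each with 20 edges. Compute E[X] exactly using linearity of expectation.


K_20 has (20 − 1)!/2 = 60822550204416000 labelled Hamiltonian cycles.
For each such Hamiltonian cycle H, let X_H = 1 if all 20 edges of H are present in G. Then P[X_H = 1] = p^{20} = (3/5)^{20} = 3486784401/95367431640625.
By linearity: E[X] = Σ_H E[X_H] = 60822550204416000 · p^{20} = 60822550204416000 · 3486784401/95367431640625 = 1696600954254376560918528/762939453125.
Numerically: E[X] ≈ 2.22e+12.

E[X] = 60822550204416000 · (3/5)^{20} = 1696600954254376560918528/762939453125 ≈ 2.22e+12.


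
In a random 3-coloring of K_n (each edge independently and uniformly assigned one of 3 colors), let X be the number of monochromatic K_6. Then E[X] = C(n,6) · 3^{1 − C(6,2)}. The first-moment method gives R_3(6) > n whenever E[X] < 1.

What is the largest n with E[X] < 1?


We need C(n, 6) · 3^{1 − 15} < 1, i.e. C(n, 6) < 3^{15 − 1} = 4782969.
Check values of n near the boundary:
  n = 40: C(40, 6) = 3838380; 3838380 < 4782969? YES
  n = 41: C(41, 6) = 4496388; 4496388 < 4782969? YES
  n = 42: C(42, 6) = 5245786; 5245786 < 4782969? NO
The largest n with C(n, 6) < 4782969 is n = 41 (where E[X] = 1498796/1594323 ≈ 0.9401). Hence R_3(6) > 41, i.e. R_3(6) ≥ 42.

Largest n = 41; hence R_3(6) > 41.


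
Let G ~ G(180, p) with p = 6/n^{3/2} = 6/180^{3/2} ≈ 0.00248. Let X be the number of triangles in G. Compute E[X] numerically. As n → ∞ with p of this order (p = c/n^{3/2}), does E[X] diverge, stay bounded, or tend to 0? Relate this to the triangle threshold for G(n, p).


Number of potential triangles: C(180, 3) = 955860.
Each occurs with probability p³ ≈ (0.00248)³ ≈ 1.53365e-08.
By linearity: E[X] = C(180, 3)·p³ ≈ 955860 · 1.53365e-08 ≈ 0.015.
Since α = 3/2 > 1, p = c/n^{3/2} = o(1/n) is below the triangle threshold p ~ 1/n. Asymptotically E[X] ~ (c³/6)·n^{3(1−α)} = (6³/6)·n^{-1.5} → 0, so by Markov's inequality G has no triangles w.h.p.

E[X] ≈ 0.015; in regime p = Θ(1/n^{3/2}) E[X] tends to 0 (below the triangle threshold p ~ 1/n).


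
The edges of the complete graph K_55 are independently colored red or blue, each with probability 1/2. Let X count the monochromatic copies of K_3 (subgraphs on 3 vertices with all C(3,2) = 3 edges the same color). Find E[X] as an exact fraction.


Let X = Σ_S X_S over the C(55, 3) = 26235 subsets S of size 3, where X_S = 1 if the K_3 on S is monochromatic.
For a fixed S, the K_3 on S has C(3, 2) = 3 edges. P[all 3 edges red] = (1/2)^3, and likewise for blue, so P[monochromatic] = 2·(1/2)^3 = 2^{1 − 3} = 1/4.
Summing: E[X] = C(55, 3) · 2^{1 − 3} = 26235 · 1/4 = 26235/4.
Numerically: E[X] ≈ 6558.750.

E[X] = C(55,3)·2^(1−C(3,2)) = 26235/4 ≈ 6558.750.


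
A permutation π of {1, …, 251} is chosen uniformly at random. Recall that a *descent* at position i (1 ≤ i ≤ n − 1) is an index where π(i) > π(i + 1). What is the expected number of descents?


Write X = Σ X_I over i = 1, …, 250, with X_I the indicator of one descent.
There are 250 indicators.
For each fixed i, the pair (π(i), π(i+1)) is a uniformly random ordered pair of distinct values from {1, …, 251}; by symmetry P[π(i) > π(i+1)] = 1/2.
By linearity: E[X] = 250 · (1/2) = (251 − 1) · (1/2) = 125 ≈ 125.000.

E[X] = 125 = 125.000.


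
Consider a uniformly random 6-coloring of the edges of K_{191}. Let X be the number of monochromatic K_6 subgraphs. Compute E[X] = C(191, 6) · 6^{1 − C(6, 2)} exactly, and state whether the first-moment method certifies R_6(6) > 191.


E[X] = C(191, 6) · 6^{1 − 15} = 62291483793 · 6^{−14} = 62291483793/78364164096.
As a reduced fraction: E[X] = 6921275977/8707129344 ≈ 0.794898.
Is E[X] < 1? YES.
Since E[X] < 1, there exists a 6-coloring of K_{191} with no monochromatic K_6; hence R_6(6) > 191.

E[X] = 6921275977/8707129344 ≈ 0.794898; E[X] < 1, so R_6(6) > 191.


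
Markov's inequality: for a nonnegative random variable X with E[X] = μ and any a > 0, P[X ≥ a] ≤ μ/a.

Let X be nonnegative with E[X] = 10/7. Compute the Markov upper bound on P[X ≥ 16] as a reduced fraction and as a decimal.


μ = E[X] = 10/7, a = 16.
Markov: P[X ≥ 16] ≤ μ/a = (10/7)/16 = 5/56.
Numerically: ≈ 0.0893.
(Since a = 16 > μ = 1.4286, the bound 5/56 is < 1 and informative.)

P[X ≥ 16] ≤ 5/56 ≈ 0.0893.


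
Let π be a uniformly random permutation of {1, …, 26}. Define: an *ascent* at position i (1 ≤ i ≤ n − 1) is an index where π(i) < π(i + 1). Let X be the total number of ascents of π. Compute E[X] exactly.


Write X = Σ X_I over i = 1, …, 25, with X_I the indicator of one ascent.
There are 25 indicators.
For each fixed i, the pair (π(i), π(i+1)) is a uniformly random ordered pair of distinct values from {1, …, 26}; by symmetry P[π(i) < π(i+1)] = 1/2.
By linearity: E[X] = 25 · (1/2) = (26 − 1) · (1/2) = 25/2 ≈ 12.5000.

E[X] = 25/2 = 12.5000.
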